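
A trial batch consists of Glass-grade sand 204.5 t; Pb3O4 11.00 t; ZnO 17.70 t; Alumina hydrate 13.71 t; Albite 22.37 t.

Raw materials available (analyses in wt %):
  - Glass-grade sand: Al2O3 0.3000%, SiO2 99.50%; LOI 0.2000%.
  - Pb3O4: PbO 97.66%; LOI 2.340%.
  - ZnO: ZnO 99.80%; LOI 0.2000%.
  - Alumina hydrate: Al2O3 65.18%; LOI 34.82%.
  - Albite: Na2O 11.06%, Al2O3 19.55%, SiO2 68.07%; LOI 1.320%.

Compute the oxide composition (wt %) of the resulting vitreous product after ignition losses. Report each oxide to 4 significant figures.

Values along the way are displayed, rounded to four significant figures, on the page. The whole derivation runs at full float precision through every step. Each reported value is rounded only once. All derived quantities (net glass mass, the yield, five oxide percentages, LOI, the totals) are rebuilt from the batch weights for 263.5 t of glass at full precision as set out in the problem or the answer.
What the batch supplies per oxide:
  Na2O: 22.37·0.1106 = 2.474 t
  Al2O3: 204.5·0.003000 + 13.71·0.6518 + 22.37·0.1955 = 13.92 t
  SiO2: 204.5·0.9950 + 22.37·0.6807 = 218.7 t
  PbO: 11.00·0.9766 = 10.74 t
  ZnO: 17.70·0.9980 = 17.66 t
LOI: 204.5·0.002000 + 11.00·0.02340 + 17.70·0.002000 + 13.71·0.3482 + 22.37·0.01320 = 5.771 t
batch − LOI leaves glass = 269.3 − 5.771 = 263.5 t (consistent with Σ oxide mass)
wt % = 100 × oxide mass / glass mass

Glass mass = 263.5 t (batch 269.3 − LOI 5.771).
Composition: Na2O 0.9389%, Al2O3 5.284%, SiO2 83.00%, PbO 4.077%, ZnO 6.704%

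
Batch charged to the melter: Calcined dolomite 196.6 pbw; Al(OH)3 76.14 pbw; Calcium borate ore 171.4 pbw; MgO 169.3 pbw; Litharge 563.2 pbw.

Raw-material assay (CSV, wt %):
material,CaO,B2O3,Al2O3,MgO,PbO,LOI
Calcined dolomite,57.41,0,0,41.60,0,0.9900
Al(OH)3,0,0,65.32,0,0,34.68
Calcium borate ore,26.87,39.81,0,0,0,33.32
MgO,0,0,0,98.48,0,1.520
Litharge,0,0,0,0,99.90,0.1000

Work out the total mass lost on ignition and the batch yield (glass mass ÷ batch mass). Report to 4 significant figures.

LOI loss = 88.60 pbw; glass = 1088 pbw; yield = 92.47%

Working values appear (rounded to 4 significant digits) between the steps. All arithmetic maintains full float precision through every step — a single rounding produces every reported figure. Derived quantities, including yield, ignition loss, five oxide percentages, the totals, net glass mass, are re-derived starting from the weights on 1088 pbw of glass at full precision, precisely as stated by the question or the answer.
Material-by-material LOI:
  Calcined dolomite: 196.6 × 0.009900 = 1.946 pbw
  Al(OH)3: 76.14 × 0.3468 = 26.41 pbw
  Calcium borate ore: 171.4 × 0.3332 = 57.11 pbw
  MgO: 169.3 × 0.01520 = 2.573 pbw
  Litharge: 563.2 × 0.001000 = 0.5632 pbw
Total LOI = 88.60 pbw
Glass = batch − LOI = 1177 − 88.60 = 1088 pbw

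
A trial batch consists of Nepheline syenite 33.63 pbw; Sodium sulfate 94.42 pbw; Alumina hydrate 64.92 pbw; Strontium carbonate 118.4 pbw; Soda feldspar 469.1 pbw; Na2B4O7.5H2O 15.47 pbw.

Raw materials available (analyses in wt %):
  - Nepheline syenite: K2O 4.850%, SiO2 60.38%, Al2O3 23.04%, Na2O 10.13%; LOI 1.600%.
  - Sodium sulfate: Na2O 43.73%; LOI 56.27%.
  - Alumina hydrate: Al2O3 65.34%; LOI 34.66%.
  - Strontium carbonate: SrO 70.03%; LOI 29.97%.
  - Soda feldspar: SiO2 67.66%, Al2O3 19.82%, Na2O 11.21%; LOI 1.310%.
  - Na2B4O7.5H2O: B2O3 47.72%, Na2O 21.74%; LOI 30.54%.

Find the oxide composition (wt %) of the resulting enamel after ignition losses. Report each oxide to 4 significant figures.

Glass mass = 673.4 pbw (batch 795.9 − LOI 122.5).
Composition: B2O3 1.096%, K2O 0.2422%, SiO2 50.15%, SrO 12.31%, Al2O3 21.26%, Na2O 14.95%

In-progress results appear rounded to four significant figures when written out; full precision is carried at every stage; each reported value takes just one rounding. All derived quantities (the yield, the totals, the six compositions, glass mass, ignition loss) are rebuilt at full float precision starting from the weights for 673.4 pbw of glass, as given in the problem or the answer.
What the batch supplies per oxide:
  B2O3: 15.47·0.4772 = 7.382 pbw
  K2O: 33.63·0.04850 = 1.631 pbw
  SiO2: 33.63·0.6038 + 469.1·0.6766 = 337.7 pbw
  SrO: 118.4·0.7003 = 82.92 pbw
  Al2O3: 33.63·0.2304 + 64.92·0.6534 + 469.1·0.1982 = 143.1 pbw
  Na2O: 33.63·0.1013 + 94.42·0.4373 + 469.1·0.1121 + 15.47·0.2174 = 100.6 pbw
LOI: 33.63·0.01600 + 94.42·0.5627 + 64.92·0.3466 + 118.4·0.2997 + 469.1·0.01310 + 15.47·0.3054 = 122.5 pbw
The glass mass, total less LOI, = 795.9 − 122.5 = 673.4 pbw (= the summed oxide contributions)
wt %: oxide over glass, times 100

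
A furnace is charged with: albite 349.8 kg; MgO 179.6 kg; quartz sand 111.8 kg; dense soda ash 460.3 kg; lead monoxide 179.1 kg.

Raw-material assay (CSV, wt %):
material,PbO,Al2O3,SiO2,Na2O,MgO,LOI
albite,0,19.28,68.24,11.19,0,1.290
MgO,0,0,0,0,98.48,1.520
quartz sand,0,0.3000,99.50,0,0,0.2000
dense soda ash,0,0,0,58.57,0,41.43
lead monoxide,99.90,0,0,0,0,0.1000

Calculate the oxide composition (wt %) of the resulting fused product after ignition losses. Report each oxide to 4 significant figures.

Glass mass = 1082 kg (batch 1281 − LOI 198.3).
Composition: PbO 16.53%, Al2O3 6.263%, SiO2 32.33%, Na2O 28.53%, MgO 16.34%

All internal work holds full precision end to end; in-progress results are printed rounded to 4 significant digits at each printed step; every reported number is rounded only once — all derived quantities (ignition loss, net glass mass, the five compositions, totals, yield) are re-derived from the weighed amounts on 1082 kg of glass in full precision, exactly as shown in the question or the answer.
Per-oxide mass from batch:
  PbO: 179.1·0.9990 = 178.9 kg
  Al2O3: 349.8·0.1928 + 111.8·0.003000 = 67.78 kg
  SiO2: 349.8·0.6824 + 111.8·0.9950 = 349.9 kg
  Na2O: 349.8·0.1119 + 460.3·0.5857 = 308.7 kg
  MgO: 179.6·0.9848 = 176.9 kg
LOI: 349.8·0.01290 + 179.6·0.01520 + 111.8·0.002000 + 460.3·0.4143 + 179.1·0.001000 = 198.3 kg
Resulting glass, batch − LOI: 1281 − 198.3 = 1082 kg (equal to the oxide-mass sum)
each oxide over glass, ×100, is wt %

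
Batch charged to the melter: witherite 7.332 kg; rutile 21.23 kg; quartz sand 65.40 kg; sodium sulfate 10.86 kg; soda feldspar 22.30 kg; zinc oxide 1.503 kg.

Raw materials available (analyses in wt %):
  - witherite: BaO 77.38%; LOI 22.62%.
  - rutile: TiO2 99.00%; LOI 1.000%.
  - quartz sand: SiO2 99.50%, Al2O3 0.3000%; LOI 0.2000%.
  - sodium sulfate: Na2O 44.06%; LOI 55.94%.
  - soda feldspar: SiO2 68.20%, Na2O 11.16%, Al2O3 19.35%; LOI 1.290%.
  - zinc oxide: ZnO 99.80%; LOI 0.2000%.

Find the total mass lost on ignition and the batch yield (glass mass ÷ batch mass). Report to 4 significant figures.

Working values are displayed rounded to four significant digits when written out. Each numeric step carries full precision all the way through. A single rounding finalizes each reported result. All derived quantities, including totals, ignition loss, six oxide percentages, yield, net glass mass, are rebuilt from the weighed amounts at 120.3 kg of glass in exact precision as written in the question or the answer.
Ignition loss by material:
  witherite: 7.332 × 0.2262 = 1.658 kg
  rutile: 21.23 × 0.01000 = 0.2123 kg
  quartz sand: 65.40 × 0.002000 = 0.1308 kg
  sodium sulfate: 10.86 × 0.5594 = 6.075 kg
  soda feldspar: 22.30 × 0.01290 = 0.2877 kg
  zinc oxide: 1.503 × 0.002000 = 0.003006 kg
Total LOI = 8.367 kg
Glass = batch − LOI = 128.6 − 8.367 = 120.3 kg

LOI loss = 8.367 kg; glass = 120.3 kg; yield = 93.49%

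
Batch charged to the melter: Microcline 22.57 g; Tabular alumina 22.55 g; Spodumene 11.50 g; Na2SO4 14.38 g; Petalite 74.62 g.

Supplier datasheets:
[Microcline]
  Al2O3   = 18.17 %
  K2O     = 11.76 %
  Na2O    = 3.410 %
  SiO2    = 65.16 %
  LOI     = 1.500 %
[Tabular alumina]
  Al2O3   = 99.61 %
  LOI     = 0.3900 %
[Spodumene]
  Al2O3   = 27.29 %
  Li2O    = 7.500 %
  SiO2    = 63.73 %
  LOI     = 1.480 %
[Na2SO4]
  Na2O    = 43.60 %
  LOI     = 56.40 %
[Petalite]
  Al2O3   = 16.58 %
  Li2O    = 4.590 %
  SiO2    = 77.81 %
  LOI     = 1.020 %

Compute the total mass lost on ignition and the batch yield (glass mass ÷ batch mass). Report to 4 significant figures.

All internal work runs at exact precision all the way through; in-progress results are printed with 4-significant-figure rounding when written out; a single rounding produces every reported result. The derived quantities, including the totals, LOI, net glass mass, five oxide percentages, yield, are recomputed from the weighed amounts on 136.2 g of glass at full precision as set out in problem or answer.
LOI of each material in turn:
  Microcline: 22.57 × 0.01500 = 0.3386 g
  Tabular alumina: 22.55 × 0.003900 = 0.08794 g
  Spodumene: 11.50 × 0.01480 = 0.1702 g
  Na2SO4: 14.38 × 0.5640 = 8.110 g
  Petalite: 74.62 × 0.01020 = 0.7611 g
Total LOI = 9.468 g
Glass = batch − LOI = 145.6 − 9.468 = 136.2 g

LOI loss = 9.468 g; glass = 136.2 g; yield = 93.50%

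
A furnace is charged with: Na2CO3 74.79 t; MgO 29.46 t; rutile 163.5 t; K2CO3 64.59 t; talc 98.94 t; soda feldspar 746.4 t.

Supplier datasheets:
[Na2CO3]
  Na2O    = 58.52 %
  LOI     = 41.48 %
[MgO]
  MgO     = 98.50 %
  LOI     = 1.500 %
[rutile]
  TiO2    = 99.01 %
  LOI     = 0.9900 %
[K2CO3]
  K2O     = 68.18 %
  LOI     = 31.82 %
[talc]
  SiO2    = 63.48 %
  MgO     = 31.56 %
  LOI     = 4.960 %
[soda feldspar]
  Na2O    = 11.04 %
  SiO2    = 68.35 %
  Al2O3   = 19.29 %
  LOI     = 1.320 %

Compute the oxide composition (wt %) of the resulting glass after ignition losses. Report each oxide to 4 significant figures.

Glass mass = 1109 t (batch 1178 − LOI 68.40).
Composition: K2O 3.970%, TiO2 14.59%, Na2O 11.37%, SiO2 51.65%, Al2O3 12.98%, MgO 5.431%

In-progress results are displayed, rounded to 4 significant digits, within the worked lines — every computation maintains full float precision through every step — a single rounding completes every reported value; derived quantities, including the yield, net glass mass, the totals, LOI, the six compositions, are re-derived from the weighed amounts at 1109 t of glass at full precision exactly as printed in either problem or answer.
Delivered oxide masses:
  K2O: 64.59·0.6818 = 44.04 t
  TiO2: 163.5·0.9901 = 161.9 t
  Na2O: 74.79·0.5852 + 746.4·0.1104 = 126.2 t
  SiO2: 98.94·0.6348 + 746.4·0.6835 = 573.0 t
  Al2O3: 746.4·0.1929 = 144.0 t
  MgO: 29.46·0.9850 + 98.94·0.3156 = 60.24 t
LOI: 74.79·0.4148 + 29.46·0.01500 + 163.5·0.009900 + 64.59·0.3182 + 98.94·0.04960 + 746.4·0.01320 = 68.40 t
Glass mass = batch − LOI = 1178 − 68.40 = 1109 t (the oxide masses sum to this)
wt % = 100 × oxide mass / glass mass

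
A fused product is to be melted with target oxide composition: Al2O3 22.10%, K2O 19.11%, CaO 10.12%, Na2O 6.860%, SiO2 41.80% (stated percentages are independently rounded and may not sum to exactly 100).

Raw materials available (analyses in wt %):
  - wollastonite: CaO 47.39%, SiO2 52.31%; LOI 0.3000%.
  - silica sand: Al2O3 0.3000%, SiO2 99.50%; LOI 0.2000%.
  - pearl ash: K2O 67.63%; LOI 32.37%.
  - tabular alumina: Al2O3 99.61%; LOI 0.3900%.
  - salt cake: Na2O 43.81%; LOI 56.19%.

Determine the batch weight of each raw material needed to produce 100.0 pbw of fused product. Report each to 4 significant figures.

Batch per 100.0 pbw fused product:
  wollastonite: 21.35 pbw
  silica sand: 30.78 pbw
  pearl ash: 28.26 pbw
  tabular alumina: 22.09 pbw
  salt cake: 15.66 pbw
Total batch = 118.1 pbw; LOI loss = 18.16 pbw; yield = 84.63%

Values along the way are displayed, rounded to four significant figures, across the worked steps. The working math maintains full precision through every step; each reported value includes exactly one rounding. Derived quantities (the five compositions, yield, the totals, glass mass, ignition loss) are computed from the weighed amounts for 100.0 pbw of glass in exact precision as quoted within question or answer.
The oxide mass targets at 100.0 pbw fused product:
  Al2O3: 22.10% × 100.0 = 22.10 pbw
  K2O: 19.11% × 100.0 = 19.11 pbw
  CaO: 10.12% × 100.0 = 10.12 pbw
  Na2O: 6.860% × 100.0 = 6.860 pbw
  SiO2: 41.80% × 100.0 = 41.80 pbw
Verifying the oxide balance given the weights on record, under the basis named above (sum by sum, the targets are met inside rounding margins):
  Al2O3: 30.78·0.003000 + 22.09·0.9961 = 22.10 pbw (target 22.10 pbw)
  K2O: 28.26·0.6763 = 19.11 pbw (target 19.11 pbw)
  CaO: 21.35·0.4739 = 10.12 pbw (target 10.12 pbw)
  Na2O: 15.66·0.4381 = 6.861 pbw (target 6.860 pbw)
  SiO2: 21.35·0.5231 + 30.78·0.9950 = 41.79 pbw (target 41.80 pbw)
Consistency of the glass mass: batch Σ − ignition loss = 99.98 pbw (targets for the oxides total 99.99 pbw; against the stated basis, 100.0 pbw — gaps are rounding artifacts).
Whole-batch sum: Σ batch = 118.1 pbw; Σ batch·LOI gives LOI loss = 18.16 pbw; glass ÷ batch gives a yield of 84.63%.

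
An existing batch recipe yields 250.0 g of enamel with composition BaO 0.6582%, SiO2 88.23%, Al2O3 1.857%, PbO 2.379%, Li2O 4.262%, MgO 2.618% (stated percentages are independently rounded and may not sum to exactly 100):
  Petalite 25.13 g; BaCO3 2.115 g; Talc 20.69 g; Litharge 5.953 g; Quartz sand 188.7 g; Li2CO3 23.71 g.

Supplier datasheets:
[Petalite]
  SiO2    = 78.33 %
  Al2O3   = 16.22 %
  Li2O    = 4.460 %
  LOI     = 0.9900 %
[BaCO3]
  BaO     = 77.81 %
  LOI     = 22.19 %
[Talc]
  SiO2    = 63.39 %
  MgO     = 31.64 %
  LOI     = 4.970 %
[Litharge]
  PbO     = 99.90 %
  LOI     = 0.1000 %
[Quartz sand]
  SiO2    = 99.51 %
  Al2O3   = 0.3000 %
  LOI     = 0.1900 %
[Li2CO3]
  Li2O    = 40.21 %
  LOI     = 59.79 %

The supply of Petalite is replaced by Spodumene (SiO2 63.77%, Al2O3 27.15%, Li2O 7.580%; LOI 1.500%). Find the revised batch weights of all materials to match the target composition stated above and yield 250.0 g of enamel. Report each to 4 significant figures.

Revised batch per 250.0 g enamel:
  Spodumene: 14.90 g
  BaCO3: 2.115 g
  Talc: 20.69 g
  Litharge: 5.953 g
  Quartz sand: 198.9 g
  Li2CO3: 23.69 g
Total batch = 266.2 g; LOI loss = 16.27 g

Values along the way are shown, rounded to four significant figures, within the worked lines — all arithmetic runs at exact precision at all times — every reported result takes a single rounding. The derived quantities, including the totals, the yield, net glass mass, ignition loss, the six compositions, are carried from the weighed amounts per 250.0 g of glass at exact precision, as set out in the problem or the answer.
Oxide-by-oxide targets in 250.0 g enamel:
  BaO: 0.6582% × 250.0 = 1.646 g
  SiO2: 88.23% × 250.0 = 220.6 g
  Al2O3: 1.857% × 250.0 = 4.642 g
  PbO: 2.379% × 250.0 = 5.948 g
  Li2O: 4.262% × 250.0 = 10.66 g
  MgO: 2.618% × 250.0 = 6.545 g
Mass-balance tally per oxide working from each reported weight, on the stated basis (every target is met by its sum inside rounding margins):
  BaO: 2.115·0.7781 = 1.646 g (target 1.646 g)
  SiO2: 14.90·0.6377 + 20.69·0.6339 + 198.9·0.9951 = 220.5 g (target 220.6 g)
  Al2O3: 14.90·0.2715 + 198.9·0.003000 = 4.642 g (target 4.642 g)
  PbO: 5.953·0.9990 = 5.947 g (target 5.948 g)
  Li2O: 14.90·0.07580 + 23.69·0.4021 = 10.66 g (target 10.66 g)
  MgO: 20.69·0.3164 = 6.546 g (target 6.545 g)
Consistency of the glass mass: total charge less LOI = 250.0 g (the Σ of target masses is 250.0 g; the stated basis being 250.0 g — deltas are rounding alone).
Batch total: Σ batch = 266.2 g; the LOI term Σ batch·LOI equals 16.27 g; yield = glass ÷ total batch = 93.89%.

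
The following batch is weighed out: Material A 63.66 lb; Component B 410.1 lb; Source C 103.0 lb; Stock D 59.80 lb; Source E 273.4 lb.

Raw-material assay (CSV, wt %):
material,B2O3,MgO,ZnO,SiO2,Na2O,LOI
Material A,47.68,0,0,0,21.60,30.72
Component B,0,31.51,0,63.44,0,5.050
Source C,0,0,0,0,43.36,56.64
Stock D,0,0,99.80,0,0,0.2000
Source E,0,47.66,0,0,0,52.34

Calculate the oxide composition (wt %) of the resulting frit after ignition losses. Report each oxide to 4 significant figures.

Values along the way are displayed, rounded to four significant figures, between the steps; the working math carries full float precision through every step; exactly one rounding goes into each reported number — derived quantities, including the yield, ignition loss, the totals, net glass mass, five oxide percentages, are rebuilt starting from the weights per 668.1 lb of glass in full precision, as given in the problem or answer text.
Oxide-by-oxide delivered mass:
  B2O3: 63.66·0.4768 = 30.35 lb
  MgO: 410.1·0.3151 + 273.4·0.4766 = 259.5 lb
  ZnO: 59.80·0.9980 = 59.68 lb
  SiO2: 410.1·0.6344 = 260.2 lb
  Na2O: 63.66·0.2160 + 103.0·0.4336 = 58.41 lb
LOI: 63.66·0.3072 + 410.1·0.05050 + 103.0·0.5664 + 59.80·0.002000 + 273.4·0.5234 = 241.8 lb
Glass = total batch minus LOI = 910.0 − 241.8 = 668.1 lb (equal to the oxide-mass sum)
each wt % is 100 × oxide ÷ glass

Glass mass = 668.1 lb (batch 910.0 − LOI 241.8).
Composition: B2O3 4.543%, MgO 38.84%, ZnO 8.932%, SiO2 38.94%, Na2O 8.742%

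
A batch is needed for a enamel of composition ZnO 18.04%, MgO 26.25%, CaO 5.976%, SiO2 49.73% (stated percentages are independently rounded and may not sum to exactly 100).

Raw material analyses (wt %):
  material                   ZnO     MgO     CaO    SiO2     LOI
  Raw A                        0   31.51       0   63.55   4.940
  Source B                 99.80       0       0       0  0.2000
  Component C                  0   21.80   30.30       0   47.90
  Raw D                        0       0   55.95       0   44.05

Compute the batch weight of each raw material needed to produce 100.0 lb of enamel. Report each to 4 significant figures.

Batch per 100.0 lb enamel:
  Raw A: 78.25 lb
  Source B: 18.08 lb
  Component C: 7.304 lb
  Raw D: 6.725 lb
Total batch = 110.4 lb; LOI loss = 10.36 lb; yield = 90.61%

Values along the way appear rounded to four significant figures within the worked lines; every computation holds exact precision in every operation; each reported value is rounded a single time; derived quantities, including totals, ignition loss, the yield, four oxide percentages, net glass mass, are rebuilt from the weighed amounts for 100.0 lb of glass at exact precision as they appear in the problem or answer text.
Per-oxide target masses for 100.0 lb enamel:
  ZnO: 18.04% × 100.0 = 18.04 lb
  MgO: 26.25% × 100.0 = 26.25 lb
  CaO: 5.976% × 100.0 = 5.976 lb
  SiO2: 49.73% × 100.0 = 49.73 lb
Verifying the oxide balance given the weights on record, on the stated basis (sum by sum, the targets are met up to rounding of the answer):
  ZnO: 18.08·0.9980 = 18.04 lb (target 18.04 lb)
  MgO: 78.25·0.3151 + 7.304·0.2180 = 26.25 lb (target 26.25 lb)
  CaO: 7.304·0.3030 + 6.725·0.5595 = 5.976 lb (target 5.976 lb)
  SiO2: 78.25·0.6355 = 49.73 lb (target 49.73 lb)
Mass balance on the glass: the batch minus its LOI: 100.0 lb (the Σ of target masses is 100.0 lb; basis as stated: 100.0 lb — differing by rounding only).
Adding the batch up: Σ batch = 110.4 lb; LOI removed, Σ of batch·LOI: 10.36 lb; yield, glass over the total, = 90.61%.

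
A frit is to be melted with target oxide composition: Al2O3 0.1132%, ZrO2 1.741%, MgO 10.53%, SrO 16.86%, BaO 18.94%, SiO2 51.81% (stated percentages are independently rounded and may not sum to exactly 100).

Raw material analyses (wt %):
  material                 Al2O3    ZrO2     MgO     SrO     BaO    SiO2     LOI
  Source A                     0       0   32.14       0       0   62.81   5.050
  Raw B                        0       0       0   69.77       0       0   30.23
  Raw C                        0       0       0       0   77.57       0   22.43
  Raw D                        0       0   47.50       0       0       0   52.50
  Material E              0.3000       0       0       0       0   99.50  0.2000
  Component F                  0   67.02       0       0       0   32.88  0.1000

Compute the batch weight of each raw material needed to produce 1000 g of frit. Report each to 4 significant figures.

Batch per 1000 g frit:
  Source A: 213.5 g
  Raw B: 241.7 g
  Raw C: 244.2 g
  Raw D: 77.21 g
  Material E: 377.3 g
  Component F: 25.98 g
Total batch = 1180 g; LOI loss = 179.9 g; yield = 84.75%

All internal work keeps full float precision through every step; values along the way are printed (rounded to four significant figures) across the worked steps — exactly one rounding goes into every reported figure. All derived quantities, which include six oxide percentages, ignition loss, net glass mass, yield, totals, are recomputed in exact precision, as given in the question or the answer, starting from the weights for 1000 g of glass.
Target masses of each oxide per 1000 g frit:
  Al2O3: 0.1132% × 1000 = 1.132 g
  ZrO2: 1.741% × 1000 = 17.41 g
  MgO: 10.53% × 1000 = 105.3 g
  SrO: 16.86% × 1000 = 168.6 g
  BaO: 18.94% × 1000 = 189.4 g
  SiO2: 51.81% × 1000 = 518.1 g
Sums-versus-targets review working from each reported weight, on the stated basis (oxide sums agree with the targets up to rounding of the answer):
  Al2O3: 377.3·0.003000 = 1.132 g (target 1.132 g)
  ZrO2: 25.98·0.6702 = 17.41 g (target 17.41 g)
  MgO: 213.5·0.3214 + 77.21·0.4750 = 105.3 g (target 105.3 g)
  SrO: 241.7·0.6977 = 168.6 g (target 168.6 g)
  BaO: 244.2·0.7757 = 189.4 g (target 189.4 g)
  SiO2: 213.5·0.6281 + 377.3·0.9950 + 25.98·0.3288 = 518.1 g (target 518.1 g)
The glass-mass cross-check: batch Σ − ignition loss = 1000 g (summing oxide targets gives 999.9 g; with the basis standing at 1000 g — differing by rounding only).
Summing the batch: Σ batch = 1180 g; loss to ignition Σ batch·LOI = 179.9 g; yield, glass over the total, = 84.75%.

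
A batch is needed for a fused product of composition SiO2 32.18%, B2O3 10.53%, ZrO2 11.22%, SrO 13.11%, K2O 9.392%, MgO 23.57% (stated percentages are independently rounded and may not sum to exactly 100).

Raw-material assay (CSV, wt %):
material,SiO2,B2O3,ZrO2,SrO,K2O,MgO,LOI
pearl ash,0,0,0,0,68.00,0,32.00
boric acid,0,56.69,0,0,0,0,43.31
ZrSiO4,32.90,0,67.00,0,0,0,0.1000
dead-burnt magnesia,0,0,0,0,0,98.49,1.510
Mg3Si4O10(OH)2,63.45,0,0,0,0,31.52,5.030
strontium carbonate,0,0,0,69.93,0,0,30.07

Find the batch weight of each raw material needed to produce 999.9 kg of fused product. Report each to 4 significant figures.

Batch per 999.9 kg fused product:
  pearl ash: 138.1 kg
  boric acid: 185.7 kg
  ZrSiO4: 167.4 kg
  dead-burnt magnesia: 104.8 kg
  Mg3Si4O10(OH)2: 420.3 kg
  strontium carbonate: 187.5 kg
Total batch = 1204 kg; LOI loss = 203.9 kg; yield = 83.06%

All arithmetic maintains full float precision throughout — values along the way are printed with 4-significant-figure rounding as written; exactly one rounding is applied to each reported value. Derived quantities (ignition loss, yield, totals, net glass mass, six oxide percentages) are recomputed at full float precision from the batch weights per 999.9 kg of glass, exactly as shown in either problem or answer.
Oxide mass targets, per 999.9 kg fused product:
  SiO2: 32.18% × 999.9 = 321.8 kg
  B2O3: 10.53% × 999.9 = 105.3 kg
  ZrO2: 11.22% × 999.9 = 112.2 kg
  SrO: 13.11% × 999.9 = 131.1 kg
  K2O: 9.392% × 999.9 = 93.91 kg
  MgO: 23.57% × 999.9 = 235.7 kg
Mass-balance tally per oxide on the weights just shown, versus the basis set out (each sum matches its target mass net of answer rounding effects):
  SiO2: 167.4·0.3290 + 420.3·0.6345 = 321.8 kg (target 321.8 kg)
  B2O3: 185.7·0.5669 = 105.3 kg (target 105.3 kg)
  ZrO2: 167.4·0.6700 = 112.2 kg (target 112.2 kg)
  SrO: 187.5·0.6993 = 131.1 kg (target 131.1 kg)
  K2O: 138.1·0.6800 = 93.91 kg (target 93.91 kg)
  MgO: 104.8·0.9849 + 420.3·0.3152 = 235.7 kg (target 235.7 kg)
Glass-mass closure: Σ batch − LOI loss = 999.9 kg (oxide target masses add up to 999.9 kg; with the basis standing at 999.9 kg — a pure rounding effect).
Adding the batch up: Σ batch = 1204 kg; LOI removed, Σ of batch·LOI: 203.9 kg; the yield ratio, glass ÷ batch: 83.06%.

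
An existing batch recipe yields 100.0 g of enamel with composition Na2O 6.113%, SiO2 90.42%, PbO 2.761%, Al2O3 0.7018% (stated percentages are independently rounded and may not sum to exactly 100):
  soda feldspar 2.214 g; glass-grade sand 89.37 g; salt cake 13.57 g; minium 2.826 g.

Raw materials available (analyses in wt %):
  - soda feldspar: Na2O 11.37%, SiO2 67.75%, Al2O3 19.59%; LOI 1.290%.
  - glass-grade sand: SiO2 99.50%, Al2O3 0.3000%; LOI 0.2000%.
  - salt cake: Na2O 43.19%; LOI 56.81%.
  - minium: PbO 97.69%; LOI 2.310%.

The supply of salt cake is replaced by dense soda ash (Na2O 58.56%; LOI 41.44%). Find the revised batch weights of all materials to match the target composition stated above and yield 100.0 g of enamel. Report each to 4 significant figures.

Rounding to 4 significant digits extends to each intermediate as shown; each numeric step keeps exact precision from start to finish. Exactly one rounding goes into each reported figure; derived quantities (the yield, the totals, LOI, the four compositions, glass mass) are computed at full float precision from the batch weights for 100.0 g of glass, exactly as shown in problem or answer.
Per-oxide target masses for 100.0 g enamel:
  Na2O: 6.113% × 100.0 = 6.113 g
  SiO2: 90.42% × 100.0 = 90.42 g
  PbO: 2.761% × 100.0 = 2.761 g
  Al2O3: 0.7018% × 100.0 = 0.7018 g
Balance tally, oxide-wise, using the reported weights, relative to the basis at hand (every target is met by its sum net of answer rounding effects):
  Na2O: 2.214·0.1137 + 10.01·0.5856 = 6.114 g (target 6.113 g)
  SiO2: 2.214·0.6775 + 89.37·0.9950 = 90.42 g (target 90.42 g)
  PbO: 2.826·0.9769 = 2.761 g (target 2.761 g)
  Al2O3: 2.214·0.1959 + 89.37·0.003000 = 0.7018 g (target 0.7018 g)
Glass-mass bookkeeping: Σ batch − LOI loss = 100.0 g (summing oxide targets gives 100.0 g; against the stated basis, 100.0 g — any gap is answer rounding).
Whole-batch sum: Σ batch = 104.4 g; the LOI term Σ batch·LOI equals 4.421 g; yield, glass over the total, = 95.77%.

Revised batch per 100.0 g enamel:
  soda feldspar: 2.214 g
  glass-grade sand: 89.37 g
  dense soda ash: 10.01 g
  minium: 2.826 g
Total batch = 104.4 g; LOI loss = 4.421 g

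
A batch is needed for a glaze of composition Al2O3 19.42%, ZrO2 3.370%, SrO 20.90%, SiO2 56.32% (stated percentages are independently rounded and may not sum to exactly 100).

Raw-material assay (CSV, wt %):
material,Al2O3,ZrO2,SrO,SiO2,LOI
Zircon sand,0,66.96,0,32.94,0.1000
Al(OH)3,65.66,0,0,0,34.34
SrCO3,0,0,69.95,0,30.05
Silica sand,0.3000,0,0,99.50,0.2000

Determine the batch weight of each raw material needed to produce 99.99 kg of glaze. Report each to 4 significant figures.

Batch per 99.99 kg glaze:
  Zircon sand: 5.032 kg
  Al(OH)3: 29.32 kg
  SrCO3: 29.88 kg
  Silica sand: 54.93 kg
Total batch = 119.2 kg; LOI loss = 19.16 kg; yield = 83.92%

In-progress results appear, with 4-significant-figure rounding, as written — full float precision is kept through every step; each reported figure is rounded just once — all derived quantities (glass mass, yield, LOI, the four compositions, totals) are computed in full precision from the batch weights per 99.99 kg of glass, as quoted within the problem or answer text.
The oxide mass targets at 99.99 kg glaze:
  Al2O3: 19.42% × 99.99 = 19.42 kg
  ZrO2: 3.370% × 99.99 = 3.370 kg
  SrO: 20.90% × 99.99 = 20.90 kg
  SiO2: 56.32% × 99.99 = 56.31 kg
Sums-versus-targets review with the batch weights as given, on the stated basis (sums match the target masses inside rounding margins):
  Al2O3: 29.32·0.6566 + 54.93·0.003000 = 19.42 kg (target 19.42 kg)
  ZrO2: 5.032·0.6696 = 3.369 kg (target 3.370 kg)
  SrO: 29.88·0.6995 = 20.90 kg (target 20.90 kg)
  SiO2: 5.032·0.3294 + 54.93·0.9950 = 56.31 kg (target 56.31 kg)
Glass mass check: batch total minus LOI = 100.0 kg (per-oxide target masses sum to 100.0 kg; stated basis 99.99 kg — gaps are rounding artifacts).
Batch grand total — Σ batch = 119.2 kg; the LOI term Σ batch·LOI equals 19.16 kg; as yield: glass ÷ batch → 83.92%.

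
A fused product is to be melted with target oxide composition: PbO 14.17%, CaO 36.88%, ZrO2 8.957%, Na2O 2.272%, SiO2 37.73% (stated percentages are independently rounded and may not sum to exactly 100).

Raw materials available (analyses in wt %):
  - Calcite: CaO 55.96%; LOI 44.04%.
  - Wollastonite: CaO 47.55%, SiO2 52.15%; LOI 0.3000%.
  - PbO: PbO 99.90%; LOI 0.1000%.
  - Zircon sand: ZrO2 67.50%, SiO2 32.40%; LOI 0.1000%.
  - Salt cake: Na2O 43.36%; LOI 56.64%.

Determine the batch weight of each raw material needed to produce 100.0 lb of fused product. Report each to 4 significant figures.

Batch per 100.0 lb fused product:
  Calcite: 11.43 lb
  Wollastonite: 64.10 lb
  PbO: 14.18 lb
  Zircon sand: 13.27 lb
  Salt cake: 5.240 lb
Total batch = 108.2 lb; LOI loss = 8.221 lb; yield = 92.40%

The intermediate values are shown (rounded to four significant figures) as written — each numeric step carries full precision through the solve. Every reported number is rounded exactly once. Derived quantities, including ignition loss, yield, five oxide percentages, glass mass, totals, are carried from the batch weights on 100.0 lb of glass in full float precision, exactly as printed in the problem or answer text.
Target masses of each oxide per 100.0 lb fused product:
  PbO: 14.17% × 100.0 = 14.17 lb
  CaO: 36.88% × 100.0 = 36.88 lb
  ZrO2: 8.957% × 100.0 = 8.957 lb
  Na2O: 2.272% × 100.0 = 2.272 lb
  SiO2: 37.73% × 100.0 = 37.73 lb
Balance tally, oxide-wise, from the weights as reported, per the basis as stated (oxide sums agree with the targets given rounding of the digits):
  PbO: 14.18·0.9990 = 14.17 lb (target 14.17 lb)
  CaO: 11.43·0.5596 + 64.10·0.4755 = 36.88 lb (target 36.88 lb)
  ZrO2: 13.27·0.6750 = 8.957 lb (target 8.957 lb)
  Na2O: 5.240·0.4336 = 2.272 lb (target 2.272 lb)
  SiO2: 64.10·0.5215 + 13.27·0.3240 = 37.73 lb (target 37.73 lb)
Mass balance on the glass: total charge less LOI = 100.0 lb (the Σ of target masses is 100.0 lb; basis as stated: 100.0 lb — differing by rounding only).
Total batch = Σ batch = 108.2 lb; LOI removed, Σ of batch·LOI: 8.221 lb; as yield: glass ÷ batch → 92.40%.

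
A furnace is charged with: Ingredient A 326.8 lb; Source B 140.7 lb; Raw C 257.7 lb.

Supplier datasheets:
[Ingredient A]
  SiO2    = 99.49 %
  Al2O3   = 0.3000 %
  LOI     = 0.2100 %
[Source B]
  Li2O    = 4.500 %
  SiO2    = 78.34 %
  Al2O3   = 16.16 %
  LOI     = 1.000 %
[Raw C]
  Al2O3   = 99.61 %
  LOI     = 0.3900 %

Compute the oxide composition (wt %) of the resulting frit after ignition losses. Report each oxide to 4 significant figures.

Glass mass = 722.1 lb (batch 725.2 − LOI 3.098).
Composition: Li2O 0.8768%, SiO2 60.29%, Al2O3 38.83%

The intermediate values are printed rounded to 4 significant figures at each printed step; all arithmetic carries exact precision at every stage; a single rounding completes each reported result; all derived quantities are carried in exact precision (net glass mass, the three compositions, the yield, ignition loss, totals) from the batch weights for 722.1 lb of glass, exactly as printed in the problem or answer text.
Oxide masses out of the charge:
  Li2O: 140.7·0.04500 = 6.331 lb
  SiO2: 326.8·0.9949 + 140.7·0.7834 = 435.4 lb
  Al2O3: 326.8·0.003000 + 140.7·0.1616 + 257.7·0.9961 = 280.4 lb
LOI: 326.8·0.002100 + 140.7·0.01000 + 257.7·0.003900 = 3.098 lb
batch − LOI leaves glass = 725.2 − 3.098 = 722.1 lb (the oxide masses sum to this)
percent by weight: oxide/glass ×100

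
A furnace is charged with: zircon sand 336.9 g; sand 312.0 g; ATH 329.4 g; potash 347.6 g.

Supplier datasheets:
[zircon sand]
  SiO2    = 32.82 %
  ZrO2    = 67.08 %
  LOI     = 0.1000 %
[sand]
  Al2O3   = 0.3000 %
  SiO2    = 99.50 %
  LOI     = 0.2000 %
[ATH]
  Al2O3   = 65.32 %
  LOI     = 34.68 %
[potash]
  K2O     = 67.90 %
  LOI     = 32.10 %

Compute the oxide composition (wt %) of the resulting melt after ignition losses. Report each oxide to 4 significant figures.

Values along the way are shown with 4-significant-figure rounding as written. The whole derivation carries exact precision from start to finish — every reported result undergoes a single rounding. Derived quantities (the yield, glass mass, the totals, ignition loss, four oxide percentages) are computed starting from the weights at 1099 g of glass in exact precision as they appear in question or answer.
Mass of each oxide from the mix:
  Al2O3: 312.0·0.003000 + 329.4·0.6532 = 216.1 g
  SiO2: 336.9·0.3282 + 312.0·0.9950 = 421.0 g
  ZrO2: 336.9·0.6708 = 226.0 g
  K2O: 347.6·0.6790 = 236.0 g
LOI: 336.9·0.001000 + 312.0·0.002000 + 329.4·0.3468 + 347.6·0.3210 = 226.8 g
Resulting glass, batch − LOI: 1326 − 226.8 = 1099 g (matching Σ of the oxides)
wt % = 100 × oxide mass / glass mass

Glass mass = 1099 g (batch 1326 − LOI 226.8).
Composition: Al2O3 19.66%, SiO2 38.30%, ZrO2 20.56%, K2O 21.47%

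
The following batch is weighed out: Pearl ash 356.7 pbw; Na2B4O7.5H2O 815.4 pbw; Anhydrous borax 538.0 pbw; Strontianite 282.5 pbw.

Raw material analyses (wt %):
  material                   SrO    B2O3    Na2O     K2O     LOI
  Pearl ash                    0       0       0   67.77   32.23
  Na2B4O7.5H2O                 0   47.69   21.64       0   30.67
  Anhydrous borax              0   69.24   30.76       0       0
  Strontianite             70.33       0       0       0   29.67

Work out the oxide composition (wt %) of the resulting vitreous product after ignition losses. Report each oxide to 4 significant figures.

Full float precision is maintained from start to finish — the intermediate values are displayed rounded to 4 significant figures alongside each step; exactly one rounding lands on each reported result — the derived quantities, which include four oxide percentages, LOI, net glass mass, yield, totals, are re-derived at exact precision, exactly as printed in the problem or the answer, starting from the weights on 1544 pbw of glass.
Mass of each oxide from the mix:
  SrO: 282.5·0.7033 = 198.7 pbw
  B2O3: 815.4·0.4769 + 538.0·0.6924 = 761.4 pbw
  Na2O: 815.4·0.2164 + 538.0·0.3076 = 341.9 pbw
  K2O: 356.7·0.6777 = 241.7 pbw
LOI: 356.7·0.3223 + 815.4·0.3067 + 282.5·0.2967 = 448.9 pbw
Glass mass = batch − LOI = 1993 − 448.9 = 1544 pbw (= the summed oxide contributions)
each wt % is 100 × oxide ÷ glass

Glass mass = 1544 pbw (batch 1993 − LOI 448.9).
Composition: SrO 12.87%, B2O3 49.32%, Na2O 22.15%, K2O 15.66%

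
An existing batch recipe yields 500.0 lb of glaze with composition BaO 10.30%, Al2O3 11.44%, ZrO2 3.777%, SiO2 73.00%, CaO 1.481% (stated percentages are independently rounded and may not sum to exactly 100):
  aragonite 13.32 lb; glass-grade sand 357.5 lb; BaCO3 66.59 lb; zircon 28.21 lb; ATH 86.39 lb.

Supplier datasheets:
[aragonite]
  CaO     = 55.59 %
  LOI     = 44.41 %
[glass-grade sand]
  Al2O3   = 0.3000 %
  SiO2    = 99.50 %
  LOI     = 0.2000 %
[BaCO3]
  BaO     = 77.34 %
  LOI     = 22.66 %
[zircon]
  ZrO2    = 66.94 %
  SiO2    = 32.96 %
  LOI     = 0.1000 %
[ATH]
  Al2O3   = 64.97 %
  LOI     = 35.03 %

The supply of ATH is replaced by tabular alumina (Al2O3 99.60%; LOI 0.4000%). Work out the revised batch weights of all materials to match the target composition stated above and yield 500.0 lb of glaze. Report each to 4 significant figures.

Values along the way are shown with 4-significant-digit rounding in the printout — every computation holds full precision from start to finish; each reported number is rounded only once. The derived quantities are rebuilt from the weighed amounts per 500.0 lb of glass in exact precision (five oxide percentages, the yield, LOI, totals, net glass mass), as they appear in question or answer.
Target masses of each oxide per 500.0 lb glaze:
  BaO: 10.30% × 500.0 = 51.50 lb
  Al2O3: 11.44% × 500.0 = 57.20 lb
  ZrO2: 3.777% × 500.0 = 18.89 lb
  SiO2: 73.00% × 500.0 = 365.0 lb
  CaO: 1.481% × 500.0 = 7.405 lb
A balance pass over the oxides, per the reported batch figures, relative to the basis at hand (sum by sum, the targets are met inside rounding margins):
  BaO: 66.59·0.7734 = 51.50 lb (target 51.50 lb)
  Al2O3: 357.5·0.003000 + 56.35·0.9960 = 57.20 lb (target 57.20 lb)
  ZrO2: 28.21·0.6694 = 18.88 lb (target 18.89 lb)
  SiO2: 357.5·0.9950 + 28.21·0.3296 = 365.0 lb (target 365.0 lb)
  CaO: 13.32·0.5559 = 7.405 lb (target 7.405 lb)
Glass-mass bookkeeping: total charge less LOI = 500.0 lb (targets for the oxides total 500.0 lb; stated basis 500.0 lb — rounding explains the deltas).
Batch total: Σ batch = 522.0 lb; the LOI term Σ batch·LOI equals 21.97 lb; glass ÷ batch gives a yield of 95.79%.

Revised batch per 500.0 lb glaze:
  aragonite: 13.32 lb
  glass-grade sand: 357.5 lb
  BaCO3: 66.59 lb
  zircon: 28.21 lb
  tabular alumina: 56.35 lb
Total batch = 522.0 lb; LOI loss = 21.97 lb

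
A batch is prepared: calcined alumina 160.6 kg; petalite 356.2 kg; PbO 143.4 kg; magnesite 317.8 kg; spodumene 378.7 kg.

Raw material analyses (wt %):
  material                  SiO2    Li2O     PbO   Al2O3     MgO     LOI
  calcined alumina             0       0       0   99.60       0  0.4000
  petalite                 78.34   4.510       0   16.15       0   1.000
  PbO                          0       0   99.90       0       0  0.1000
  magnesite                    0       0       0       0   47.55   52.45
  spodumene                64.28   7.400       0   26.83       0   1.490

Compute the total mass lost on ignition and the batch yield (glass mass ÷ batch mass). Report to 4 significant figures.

All arithmetic maintains exact precision through every step; values along the way appear with 4-significant-figure rounding between the steps — every reported figure is rounded exactly once. The derived quantities, which include LOI, the yield, the five compositions, net glass mass, totals, are recomputed at full precision, precisely as stated by the problem or the answer, from the batch weights at 1180 kg of glass.
Material-by-material LOI:
  calcined alumina: 160.6 × 0.004000 = 0.6424 kg
  petalite: 356.2 × 0.01000 = 3.562 kg
  PbO: 143.4 × 0.001000 = 0.1434 kg
  magnesite: 317.8 × 0.5245 = 166.7 kg
  spodumene: 378.7 × 0.01490 = 5.643 kg
Total LOI = 176.7 kg
Glass = batch − LOI = 1357 − 176.7 = 1180 kg

LOI loss = 176.7 kg; glass = 1180 kg; yield = 86.98%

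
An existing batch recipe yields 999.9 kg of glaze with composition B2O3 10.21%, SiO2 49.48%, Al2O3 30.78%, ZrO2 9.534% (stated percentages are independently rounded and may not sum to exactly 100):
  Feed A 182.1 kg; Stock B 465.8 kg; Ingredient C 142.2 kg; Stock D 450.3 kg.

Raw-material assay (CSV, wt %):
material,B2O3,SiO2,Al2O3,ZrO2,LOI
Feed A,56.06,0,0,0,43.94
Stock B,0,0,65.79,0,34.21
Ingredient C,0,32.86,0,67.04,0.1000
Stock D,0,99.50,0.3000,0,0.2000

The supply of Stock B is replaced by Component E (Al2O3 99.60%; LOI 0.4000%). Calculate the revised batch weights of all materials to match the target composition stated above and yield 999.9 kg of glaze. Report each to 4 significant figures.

Intermediates are shown with 4-significant-figure rounding as written — every computation carries full float precision through every step. Each reported result takes just one rounding — derived quantities, which include LOI, the yield, the four compositions, glass mass, totals, are recomputed in full float precision, precisely as stated by question or answer, from the weighed amounts on 999.9 kg of glass.
Target oxide masses per 999.9 kg glaze:
  B2O3: 10.21% × 999.9 = 102.1 kg
  SiO2: 49.48% × 999.9 = 494.8 kg
  Al2O3: 30.78% × 999.9 = 307.8 kg
  ZrO2: 9.534% × 999.9 = 95.33 kg
Verifying the oxide balance working from each reported weight, at the basis given (delivered sums recover each target within answer rounding):
  B2O3: 182.1·0.5606 = 102.1 kg (target 102.1 kg)
  SiO2: 142.2·0.3286 + 450.3·0.9950 = 494.8 kg (target 494.8 kg)
  Al2O3: 307.6·0.9960 + 450.3·0.003000 = 307.7 kg (target 307.8 kg)
  ZrO2: 142.2·0.6704 = 95.33 kg (target 95.33 kg)
Auditing the glass mass value: Σ batch − LOI loss = 999.9 kg (the Σ of target masses is 999.9 kg; stated basis 999.9 kg — rounding explains the deltas).
Summing the batch: Σ batch = 1082 kg; LOI removed, Σ of batch·LOI: 82.29 kg; as yield: glass ÷ batch → 92.40%.

Revised batch per 999.9 kg glaze:
  Feed A: 182.1 kg
  Component E: 307.6 kg
  Ingredient C: 142.2 kg
  Stock D: 450.3 kg
Total batch = 1082 kg; LOI loss = 82.29 kg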